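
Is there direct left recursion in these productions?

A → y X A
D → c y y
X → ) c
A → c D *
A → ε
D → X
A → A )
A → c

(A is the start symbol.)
Direct left recursion occurs when N → N α for some non-terminal N (the right-hand side begins with the left-hand side itself).

A → y X A: starts with y
D → c y y: starts with c
X → ) c: starts with ')'
A → c D *: starts with c
A → ε: starts with ε
D → X: starts with X
A → A ): LEFT RECURSIVE (starts with A)
A → c: starts with c

The grammar has direct left recursion on: A.

Answer: Yes, A is left-recursive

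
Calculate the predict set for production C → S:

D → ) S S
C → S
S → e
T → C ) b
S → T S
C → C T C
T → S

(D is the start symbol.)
{ 'e' }

PREDICT(C → S) = (FIRST(RHS) \ {ε}) ∪ (FOLLOW(C) if ε ∈ FIRST(RHS), i.e. RHS ⇒* ε)
FIRST(S) = { 'e' }
FIRST(S) = { 'e' }
ε ∉ FIRST(S), so FOLLOW(C) is not added.
PREDICT(C → S) = { 'e' }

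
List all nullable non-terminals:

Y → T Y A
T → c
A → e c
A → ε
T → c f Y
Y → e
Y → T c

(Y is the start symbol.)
{ 'A' }

A non-terminal is nullable if it can derive ε (the empty string): either it has an ε-production, or it has a production whose right-hand side consists entirely of nullable non-terminals.

ε-productions: A → ε
So A is immediately nullable.
No further non-terminal can be added: every production for the remaining non-terminals contains a terminal or a non-nullable non-terminal.
Nullable = { 'A' }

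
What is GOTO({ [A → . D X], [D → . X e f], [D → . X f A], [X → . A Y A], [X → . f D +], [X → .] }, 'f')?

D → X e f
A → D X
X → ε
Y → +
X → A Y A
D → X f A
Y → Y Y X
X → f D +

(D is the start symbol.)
GOTO(I, 'f') = CLOSURE({ [A → αX.β] : [A → α.Xβ] ∈ I, X = 'f' })

Items with dot before 'f', with the dot advanced:
  [X → . f D +] → [X → f . D +]
Closure of the advanced items:
  [X → f . D +] has the dot before D: add [D → . X e f], [D → . X f A]
  [D → . X e f] has the dot before X: add [X → .], [X → . A Y A], [X → . f D +]
  [X → . A Y A] has the dot before A: add [A → . D X]

GOTO = { [A → . D X], [D → . X e f], [D → . X f A], [X → . A Y A], [X → . f D +], [X → .], [X → f . D +] }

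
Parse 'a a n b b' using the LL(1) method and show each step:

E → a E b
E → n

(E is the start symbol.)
LL(1) parsing maintains a stack (initially the start symbol over $) and the input. At each step: if the stack top is a terminal, match it against the current input token; if it is a non-terminal N, replace it with the RHS of M[N, lookahead] (the unique production whose predict set contains the lookahead).

Stack is shown with the top on the left.

Stack      Input        Action
------------------------------
E $        a a n b b $  output E → a E b
a E b $    a a n b b $  match 'a'
E b $      a n b b $    output E → a E b
a E b b $  a n b b $    match 'a'
E b b $    n b b $      output E → n
n b b $    n b b $      match 'n'
b b $      b b $        match 'b'
b $        b $          match 'b'
$          $            accept

The string is accepted.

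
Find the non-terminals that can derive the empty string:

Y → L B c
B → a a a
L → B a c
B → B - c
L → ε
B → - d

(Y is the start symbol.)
{ 'L' }

A non-terminal is nullable if it can derive ε (the empty string): either it has an ε-production, or it has a production whose right-hand side consists entirely of nullable non-terminals.

ε-productions: L → ε
So L is immediately nullable.
No further non-terminal can be added: every production for the remaining non-terminals contains a terminal or a non-nullable non-terminal.
Nullable = { 'L' }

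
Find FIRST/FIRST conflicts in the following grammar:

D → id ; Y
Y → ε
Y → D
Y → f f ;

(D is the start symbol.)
A FIRST/FIRST conflict occurs when two productions N → α and N → β for the same non-terminal have FIRST(α) ∩ FIRST(β) ≠ ∅ (with ε ∈ FIRST of a nullable right-hand side, so two nullable alternatives also conflict).

FIRST sets of the non-terminals at (or reachable through a nullable prefix from) the front of some alternative:
  FIRST(D) = { 'id' }

Productions for Y:
  Y → ε: FIRST = { ε }
  Y → D: FIRST = { 'id' }
  Y → f f ;: FIRST = { 'f' }
D has only one production, so no FIRST/FIRST conflict is possible there.

All alternatives of each non-terminal have pairwise disjoint FIRST sets.

Answer: No FIRST/FIRST conflicts.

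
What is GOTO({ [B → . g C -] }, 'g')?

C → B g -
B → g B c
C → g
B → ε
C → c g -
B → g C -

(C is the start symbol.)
GOTO(I, 'g') = CLOSURE({ [A → αX.β] : [A → α.Xβ] ∈ I, X = 'g' })

Items with dot before 'g', with the dot advanced:
  [B → . g C -] → [B → g . C -]
Closure of the advanced items:
  [B → g . C -] has the dot before C: add [C → . B g -], [C → . g], [C → . c g -]
  [C → . B g -] has the dot before B: add [B → . g B c], [B → .], [B → . g C -]

GOTO = { [B → . g B c], [B → . g C -], [B → .], [B → g . C -], [C → . B g -], [C → . c g -], [C → . g] }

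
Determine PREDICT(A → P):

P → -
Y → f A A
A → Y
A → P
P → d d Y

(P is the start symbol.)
{ '-', 'd' }

PREDICT(A → P) = (FIRST(RHS) \ {ε}) ∪ (FOLLOW(A) if ε ∈ FIRST(RHS), i.e. RHS ⇒* ε)
FIRST(P) = { '-', 'd' }
FIRST(P) = { '-', 'd' }
ε ∉ FIRST(P), so FOLLOW(A) is not added.
PREDICT(A → P) = { '-', 'd' }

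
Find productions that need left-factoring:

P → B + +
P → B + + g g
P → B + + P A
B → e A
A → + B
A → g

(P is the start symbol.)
Left-factoring is needed when two productions for the same non-terminal
share a common prefix on the right-hand side.

Productions for P:
  P → B + +
  P → B + + g g
  P → B + + P A
Productions for A:
  A → + B
  A → g

Found common prefix 'B + +' in productions for P

Answer: Yes, P has productions with common prefix 'B + +'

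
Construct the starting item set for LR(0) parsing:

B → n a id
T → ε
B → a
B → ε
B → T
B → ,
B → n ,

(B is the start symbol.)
{ [B → . ,], [B → . T], [B → . a], [B → . n ,], [B → . n a id], [B → .], [B' → . B], [T → .] }

First, augment the grammar with B' → B
I₀ = CLOSURE({ [B' → . B] }):
  [B' → . B] has the dot before B: add [B → . n a id], [B → . a], [B → .], [B → . T], [B → . ,], [B → . n ,]
  [B → . T] has the dot before T: add [T → .]
No further items can be added.

I₀ = { [B → . ,], [B → . T], [B → . a], [B → . n ,], [B → . n a id], [B → .], [B' → . B], [T → .] }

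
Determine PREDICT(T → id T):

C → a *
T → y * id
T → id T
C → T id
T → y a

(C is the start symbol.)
{ 'id' }

PREDICT(T → id T) = (FIRST(RHS) \ {ε}) ∪ (FOLLOW(T) if ε ∈ FIRST(RHS), i.e. RHS ⇒* ε)
FIRST(id T) = { 'id' }
ε ∉ FIRST(id T), so FOLLOW(T) is not added.
PREDICT(T → id T) = { 'id' }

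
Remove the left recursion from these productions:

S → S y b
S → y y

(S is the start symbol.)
S is directly left-recursive. The standard transformation for
  A → A α₁ | ... | A α_m | β₁ | ... | β_n
is
  A  → β₁ A' | ... | β_n A'
  A' → α₁ A' | ... | α_m A' | ε

S → y y becomes S → y y S'
S → S y b becomes S' → y b S'
Add S' → ε

Resulting grammar:
S → y y S'
S' → y b S'
S' → ε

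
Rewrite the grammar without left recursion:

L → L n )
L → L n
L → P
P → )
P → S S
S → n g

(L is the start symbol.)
L → P L'
L' → n ) L'
L' → n L'
L' → ε
P → )
P → S S
S → n g

L is directly left-recursive. The standard transformation for
  A → A α₁ | ... | A α_m | β₁ | ... | β_n
is
  A  → β₁ A' | ... | β_n A'
  A' → α₁ A' | ... | α_m A' | ε

L → P becomes L → P L'
L → L n ) becomes L' → n ) L'
L → L n becomes L' → n L'
Add L' → ε

Productions for other non-terminals are unchanged:
  P → )
  P → S S
  S → n g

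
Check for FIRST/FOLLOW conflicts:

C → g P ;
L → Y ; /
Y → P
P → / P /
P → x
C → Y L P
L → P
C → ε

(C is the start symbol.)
A FIRST/FOLLOW conflict occurs when a non-terminal N has a nullable alternative N → β (β ⇒* ε) and another alternative N → α with FIRST(α) ∩ FOLLOW(N) ≠ ∅: on such a lookahead the parser cannot decide between expanding α and letting N vanish via β.

Nullable non-terminals: C.
FIRST sets used below: FIRST(Y) = { '/', 'x' }

C: nullable alternative(s) C → ε; FOLLOW(C) = { $ }
  C → g P ;: FIRST \ {ε} = { 'g' } — disjoint from FOLLOW(C)
  C → Y L P: FIRST \ {ε} = { '/', 'x' } — disjoint from FOLLOW(C)
  C → ε: FIRST \ {ε} = { } — this is the only nullable alternative, skip

L, P, Y have no nullable alternative, so no FIRST/FOLLOW check is needed there.

No FIRST/FOLLOW conflicts found.

Answer: No FIRST/FOLLOW conflicts.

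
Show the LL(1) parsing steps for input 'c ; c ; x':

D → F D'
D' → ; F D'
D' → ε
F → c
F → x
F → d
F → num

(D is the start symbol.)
LL(1) parsing maintains a stack (initially the start symbol over $) and the input. At each step: if the stack top is a terminal, match it against the current input token; if it is a non-terminal N, replace it with the RHS of M[N, lookahead] (the unique production whose predict set contains the lookahead).

Stack is shown with the top on the left.

Stack     Input        Action
-----------------------------
D $       c ; c ; x $  output D → F D'
F D' $    c ; c ; x $  output F → c
c D' $    c ; c ; x $  match 'c'
D' $      ; c ; x $    output D' → ; F D'
; F D' $  ; c ; x $    match ';'
F D' $    c ; x $      output F → c
c D' $    c ; x $      match 'c'
D' $      ; x $        output D' → ; F D'
; F D' $  ; x $        match ';'
F D' $    x $          output F → x
x D' $    x $          match 'x'
D' $      $            output D' → ε
$         $            accept

The string is accepted.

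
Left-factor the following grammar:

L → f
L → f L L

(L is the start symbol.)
L → f L'
L' → ε
L' → L L

Left-factoring transforms A → αβ₁ | αβ₂ into A → αA' and A' → β₁ | β₂
(α is the longest common prefix among the alternatives). Repeat until
no nonterminal has two alternatives with a common prefix.

Round 1: L has alternatives sharing prefix 'f'. Introduce L': L → f L'
  Add: L' → ε
  Add: L' → L L

No remaining common prefixes — done.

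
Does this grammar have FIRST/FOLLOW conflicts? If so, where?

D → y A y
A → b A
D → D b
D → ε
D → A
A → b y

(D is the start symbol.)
Yes. D → D b with FOLLOW(D) on { 'b' }; D → A with FOLLOW(D) on { 'b' }

A FIRST/FOLLOW conflict occurs when a non-terminal N has a nullable alternative N → β (β ⇒* ε) and another alternative N → α with FIRST(α) ∩ FOLLOW(N) ≠ ∅: on such a lookahead the parser cannot decide between expanding α and letting N vanish via β.

Nullable non-terminals: D.
FIRST sets used below: FIRST(D) = { 'b', 'y', ε }, FIRST(A) = { 'b' }

D: nullable alternative(s) D → ε; FOLLOW(D) = { $, 'b' }
  D → y A y: FIRST \ {ε} = { 'y' } — disjoint from FOLLOW(D)
  D → D b: FIRST \ {ε} = { 'b', 'y' } — overlaps FOLLOW(D) on { 'b' }: CONFLICT
  D → ε: FIRST \ {ε} = { } — this is the only nullable alternative, skip
  D → A: FIRST \ {ε} = { 'b' } — overlaps FOLLOW(D) on { 'b' }: CONFLICT

A has no nullable alternative, so no FIRST/FOLLOW check is needed there.

So the grammar has 2 FIRST/FOLLOW conflicts (marked CONFLICT above).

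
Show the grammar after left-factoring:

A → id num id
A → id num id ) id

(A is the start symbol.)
A → id num id A'
A' → ε
A' → ) id

Left-factoring transforms A → αβ₁ | αβ₂ into A → αA' and A' → β₁ | β₂
(α is the longest common prefix among the alternatives). Repeat until
no nonterminal has two alternatives with a common prefix.

Round 1: A has alternatives sharing prefix 'id num id'. Introduce A': A → id num id A'
  Add: A' → ε
  Add: A' → ) id

No remaining common prefixes — done.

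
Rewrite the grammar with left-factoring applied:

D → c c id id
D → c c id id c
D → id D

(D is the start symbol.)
Left-factoring transforms A → αβ₁ | αβ₂ into A → αA' and A' → β₁ | β₂
(α is the longest common prefix among the alternatives). Repeat until
no nonterminal has two alternatives with a common prefix.

Round 1: D has alternatives sharing prefix 'c c id id'. Introduce D': D → c c id id D'
  Add: D' → ε
  Add: D' → c

No remaining common prefixes — done.

Resulting grammar:
D → c c id id D'
D' → ε
D' → c
D → id D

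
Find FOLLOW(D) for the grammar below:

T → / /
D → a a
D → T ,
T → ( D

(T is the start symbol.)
To compute FOLLOW(D), find every occurrence of D on a right-hand side N → α D β: add FIRST(β) \ {ε}, and if β is empty or nullable also add FOLLOW(N). Iterate to a fixed point.

In T → ( D: D is at the end, add FOLLOW(T)

The FOLLOW sets referred to above (computed the same way, to a fixed point):
  FOLLOW(T) = { $, ',' }

Taking the union: FOLLOW(D) = { $, ',' }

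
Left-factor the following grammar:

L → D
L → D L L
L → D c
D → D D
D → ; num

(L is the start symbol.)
L → D L'
L' → ε
L' → L L
L' → c
D → D D
D → ; num

Left-factoring transforms A → αβ₁ | αβ₂ into A → αA' and A' → β₁ | β₂
(α is the longest common prefix among the alternatives). Repeat until
no nonterminal has two alternatives with a common prefix.

Round 1: L has alternatives sharing prefix 'D'. Introduce L': L → D L'
  Add: L' → ε
  Add: L' → L L
  Add: L' → c

No remaining common prefixes — done.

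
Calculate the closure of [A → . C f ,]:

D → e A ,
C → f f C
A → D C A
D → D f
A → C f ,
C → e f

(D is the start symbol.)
To compute CLOSURE, for each item [A → α.Bβ] where B is a non-terminal, add [B → .γ] for all productions B → γ; repeat for the newly added items until nothing changes.

Start with: [A → . C f ,]
  [A → . C f ,] has the dot before C: add [C → . f f C], [C → . e f]
No further items can be added.

CLOSURE = { [A → . C f ,], [C → . e f], [C → . f f C] }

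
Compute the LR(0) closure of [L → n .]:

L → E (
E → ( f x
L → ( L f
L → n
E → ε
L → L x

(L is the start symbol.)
To compute CLOSURE, for each item [A → α.Bβ] where B is a non-terminal, add [B → .γ] for all productions B → γ; repeat for the newly added items until nothing changes.

Start with: [L → n .]
The dot is at the end, so nothing is added.

CLOSURE = { [L → n .] }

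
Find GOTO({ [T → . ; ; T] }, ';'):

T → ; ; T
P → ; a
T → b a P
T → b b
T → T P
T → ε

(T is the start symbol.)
{ [T → ; . ; T] }

GOTO(I, ';') = CLOSURE({ [A → αX.β] : [A → α.Xβ] ∈ I, X = ';' })

Items with dot before ';', with the dot advanced:
  [T → . ; ; T] → [T → ; . ; T]
Closure adds nothing (no advanced item has the dot before a non-terminal).

GOTO = { [T → ; . ; T] }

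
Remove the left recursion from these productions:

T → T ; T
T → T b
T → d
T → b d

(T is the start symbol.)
T → d T'
T → b d T'
T' → ; T T'
T' → b T'
T' → ε

T is directly left-recursive. The standard transformation for
  A → A α₁ | ... | A α_m | β₁ | ... | β_n
is
  A  → β₁ A' | ... | β_n A'
  A' → α₁ A' | ... | α_m A' | ε

T → d becomes T → d T'
T → b d becomes T → b d T'
T → T ; T becomes T' → ; T T'
T → T b becomes T' → b T'
Add T' → ε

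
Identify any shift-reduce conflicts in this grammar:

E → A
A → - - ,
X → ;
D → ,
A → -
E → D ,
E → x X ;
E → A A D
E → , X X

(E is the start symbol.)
Yes — I1: [D → , .] vs [X → . ;]; I2: [A → - .] vs [A → - . - ,]; I3: [E → A .] vs [A → . -]

Augment with E' → E and build the canonical LR(0) collection (I0 = CLOSURE({[E' → . E]}), then GOTO on every symbol after a dot until no new states appear). It has 18 states:
  I0: { [A → . - - ,], [A → . -], [D → . ,], [E → . , X X], [E → . A A D], [E → . A], [E → . D ,], [E → . x X ;], [E' → . E] }  — shift
  I1: { [D → , .], [E → , . X X], [X → . ;] }  — shift, reduce
  I2: { [A → - . - ,], [A → - .] }  — shift, reduce
  I3: { [A → . - - ,], [A → . -], [E → A . A D], [E → A .] }  — shift, reduce
  I4: { [E → D . ,] }  — shift
  I5: { [E' → E .] }  — accept
  I6: { [E → x . X ;], [X → . ;] }  — shift
  I7: { [X → ; .] }  — reduce
  I8: { [E → x X . ;] }  — shift
  I9: { [E → x X ; .] }  — reduce
  I10: { [E → D , .] }  — reduce
  I11: { [D → . ,], [E → A A . D] }  — shift
  I12: { [D → , .] }  — reduce
  I13: { [E → A A D .] }  — reduce
  I14: { [A → - - . ,] }  — shift
  I15: { [A → - - , .] }  — reduce
  I16: { [E → , X . X], [X → . ;] }  — shift
  I17: { [E → , X X .] }  — reduce

I1 contains reduce item [D → , .] and shift item [X → . ;] — shift-reduce conflict.
I2 contains reduce item [A → - .] and shift item [A → - . - ,] — shift-reduce conflict.
I3 contains reduce item [E → A .] and shift items [A → . -], [A → . - - ,] — shift-reduce conflict.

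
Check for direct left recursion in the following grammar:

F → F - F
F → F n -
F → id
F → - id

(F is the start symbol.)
F → F - F: LEFT RECURSIVE (starts with F)
F → F n -: LEFT RECURSIVE (starts with F)
F → id: starts with id
F → - id: starts with '-'

The grammar has direct left recursion on: F.

Answer: Yes, F is left-recursive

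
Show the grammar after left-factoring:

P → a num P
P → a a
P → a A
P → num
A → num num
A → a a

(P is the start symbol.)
P → a P'
P' → num P
P' → a
P' → A
P → num
A → num num
A → a a

Left-factoring transforms A → αβ₁ | αβ₂ into A → αA' and A' → β₁ | β₂
(α is the longest common prefix among the alternatives). Repeat until
no nonterminal has two alternatives with a common prefix.

Round 1: P has alternatives sharing prefix 'a'. Introduce P': P → a P'
  Add: P' → num P
  Add: P' → a
  Add: P' → A

No remaining common prefixes — done.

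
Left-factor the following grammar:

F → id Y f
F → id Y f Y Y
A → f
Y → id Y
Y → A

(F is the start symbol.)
Left-factoring transforms A → αβ₁ | αβ₂ into A → αA' and A' → β₁ | β₂
(α is the longest common prefix among the alternatives). Repeat until
no nonterminal has two alternatives with a common prefix.

Round 1: F has alternatives sharing prefix 'id Y f'. Introduce F': F → id Y f F'
  Add: F' → ε
  Add: F' → Y Y

No remaining common prefixes — done.

Resulting grammar:
F → id Y f F'
F' → ε
F' → Y Y
A → f
Y → id Y
Y → A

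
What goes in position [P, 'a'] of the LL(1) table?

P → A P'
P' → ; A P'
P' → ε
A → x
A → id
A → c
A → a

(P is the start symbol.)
To find M[P, 'a'], we find productions for P where 'a' is in the predict set (PREDICT(N → α) = (FIRST(α) \ {ε}) ∪ (FOLLOW(N) if α ⇒* ε)).

Relevant sets:
  FIRST(A) = { 'a', 'c', 'id', 'x' }

P → A P': PREDICT = { 'a', 'c', 'id', 'x' }
  'a' is in predict set, so this production goes in M[P, 'a']

M[P, 'a'] = P → A P'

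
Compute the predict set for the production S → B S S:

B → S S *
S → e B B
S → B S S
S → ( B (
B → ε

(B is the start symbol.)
PREDICT(S → B S S) = (FIRST(RHS) \ {ε}) ∪ (FOLLOW(S) if ε ∈ FIRST(RHS), i.e. RHS ⇒* ε)
FIRST(B) = { '(', 'e', ε }
FIRST(S) = { '(', 'e' }
FIRST(B S S) = { '(', 'e' }
ε ∉ FIRST(B S S), so FOLLOW(S) is not added.
PREDICT(S → B S S) = { '(', 'e' }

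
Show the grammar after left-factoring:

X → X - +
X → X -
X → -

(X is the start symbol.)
Left-factoring transforms A → αβ₁ | αβ₂ into A → αA' and A' → β₁ | β₂
(α is the longest common prefix among the alternatives). Repeat until
no nonterminal has two alternatives with a common prefix.

Round 1: X has alternatives sharing prefix 'X -'. Introduce X': X → X - X'
  Add: X' → +
  Add: X' → ε

No remaining common prefixes — done.

Resulting grammar:
X → X - X'
X' → +
X' → ε
X → -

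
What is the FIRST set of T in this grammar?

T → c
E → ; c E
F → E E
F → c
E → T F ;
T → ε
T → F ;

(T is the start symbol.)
To compute FIRST(T), examine every production with T on the left-hand side, reading each right-hand side left to right until a non-nullable symbol is reached.

FIRST sets of the other non-terminals involved (by the same procedure, iterated to a fixed point):
  FIRST(F) = { ';', 'c' }

From T → c:
  - c is a terminal: add 'c' and stop
From T → ε:
  - ε-production, so ε ∈ FIRST(T)
From T → F ;:
  - F is a non-terminal: add FIRST(F) \ {ε} = { ';', 'c' }
    F is not nullable, so stop

Collecting: FIRST(T) = { ';', 'c', ε }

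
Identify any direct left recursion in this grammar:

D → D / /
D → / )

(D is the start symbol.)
Yes, D is left-recursive

D → D / /: LEFT RECURSIVE (starts with D)
D → / ): starts with '/'

The grammar has direct left recursion on: D.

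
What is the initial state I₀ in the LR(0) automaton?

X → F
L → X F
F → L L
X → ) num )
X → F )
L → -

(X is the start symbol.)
First, augment the grammar with X' → X
I₀ = CLOSURE({ [X' → . X] }):
  [X' → . X] has the dot before X: add [X → . F], [X → . ) num )], [X → . F )]
  [X → . F] has the dot before F: add [F → . L L]
  [F → . L L] has the dot before L: add [L → . X F], [L → . -]
No further items can be added.

I₀ = { [F → . L L], [L → . -], [L → . X F], [X → . ) num )], [X → . F )], [X → . F], [X' → . X] }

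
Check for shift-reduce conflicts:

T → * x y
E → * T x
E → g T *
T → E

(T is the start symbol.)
No shift-reduce conflicts

Augment with T' → T and build the canonical LR(0) collection (I0 = CLOSURE({[T' → . T]}), then GOTO on every symbol after a dot until no new states appear). It has 11 states:
  I0: { [E → . * T x], [E → . g T *], [T → . * x y], [T → . E], [T' → . T] }  — shift
  I1: { [E → * . T x], [E → . * T x], [E → . g T *], [T → * . x y], [T → . * x y], [T → . E] }  — shift
  I2: { [T → E .] }  — reduce
  I3: { [T' → T .] }  — accept
  I4: { [E → . * T x], [E → . g T *], [E → g . T *], [T → . * x y], [T → . E] }  — shift
  I5: { [E → g T . *] }  — shift
  I6: { [E → g T * .] }  — reduce
  I7: { [E → * T . x] }  — shift
  I8: { [T → * x . y] }  — shift
  I9: { [T → * x y .] }  — reduce
  I10: { [E → * T x .] }  — reduce

No state contains both a complete item and a shift item.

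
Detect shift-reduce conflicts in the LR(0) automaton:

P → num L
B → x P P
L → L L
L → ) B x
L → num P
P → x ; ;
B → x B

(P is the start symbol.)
A shift-reduce conflict occurs when an LR(0) state has both:
  - a complete (reduce) item [A → α .] (dot at the end), and
  - a shift item [B → β . c γ] (dot before a terminal).

Augment with P' → P and build the canonical LR(0) collection (I0 = CLOSURE({[P' → . P]}), then GOTO on every symbol after a dot until no new states appear). It has 18 states:
  I0: { [P → . num L], [P → . x ; ;], [P' → . P] }  — shift
  I1: { [P' → P .] }  — accept
  I2: { [L → . ) B x], [L → . L L], [L → . num P], [P → num . L] }  — shift
  I3: { [P → x . ; ;] }  — shift
  I4: { [P → x ; . ;] }  — shift
  I5: { [P → x ; ; .] }  — reduce
  I6: { [B → . x B], [B → . x P P], [L → ) . B x] }  — shift
  I7: { [L → . ) B x], [L → . L L], [L → . num P], [L → L . L], [P → num L .] }  — shift, reduce
  I8: { [L → num . P], [P → . num L], [P → . x ; ;] }  — shift
  I9: { [L → num P .] }  — reduce
  I10: { [L → . ) B x], [L → . L L], [L → . num P], [L → L . L], [L → L L .] }  — shift, reduce
  I11: { [L → ) B . x] }  — shift
  I12: { [B → . x B], [B → . x P P], [B → x . B], [B → x . P P], [P → . num L], [P → . x ; ;] }  — shift
  I13: { [B → x B .] }  — reduce
  I14: { [B → x P . P], [P → . num L], [P → . x ; ;] }  — shift
  I15: { [B → . x B], [B → . x P P], [B → x . B], [B → x . P P], [P → . num L], [P → . x ; ;], [P → x . ; ;] }  — shift
  I16: { [B → x P P .] }  — reduce
  I17: { [L → ) B x .] }  — reduce

I7 contains reduce item [P → num L .] and shift items [L → . ) B x], [L → . num P] — shift-reduce conflict.
I10 contains reduce item [L → L L .] and shift items [L → . ) B x], [L → . num P] — shift-reduce conflict.

Answer: Yes — I7: [P → num L .] vs [L → . ) B x]; I10: [L → L L .] vs [L → . ) B x]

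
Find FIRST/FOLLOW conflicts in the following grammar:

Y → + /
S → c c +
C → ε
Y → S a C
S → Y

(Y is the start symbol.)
No FIRST/FOLLOW conflicts.

A FIRST/FOLLOW conflict occurs when a non-terminal N has a nullable alternative N → β (β ⇒* ε) and another alternative N → α with FIRST(α) ∩ FOLLOW(N) ≠ ∅: on such a lookahead the parser cannot decide between expanding α and letting N vanish via β.

Nullable non-terminals: C.
C has a nullable alternative but only one production, so nothing to check.

S, Y have no nullable alternative, so no FIRST/FOLLOW check is needed there.

No FIRST/FOLLOW conflicts found.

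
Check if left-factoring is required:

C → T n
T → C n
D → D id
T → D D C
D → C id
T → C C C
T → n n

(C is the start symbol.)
Left-factoring is needed when two productions for the same non-terminal
share a common prefix on the right-hand side.

Productions for T:
  T → C n
  T → D D C
  T → C C C
  T → n n
Productions for D:
  D → D id
  D → C id

Found common prefix 'C' in productions for T

Answer: Yes, T has productions with common prefix 'C'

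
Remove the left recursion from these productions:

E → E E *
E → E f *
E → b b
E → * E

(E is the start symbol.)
E is directly left-recursive. The standard transformation for
  A → A α₁ | ... | A α_m | β₁ | ... | β_n
is
  A  → β₁ A' | ... | β_n A'
  A' → α₁ A' | ... | α_m A' | ε

E → b b becomes E → b b E'
E → * E becomes E → * E E'
E → E E * becomes E' → E * E'
E → E f * becomes E' → f * E'
Add E' → ε

Resulting grammar:
E → b b E'
E → * E E'
E' → E * E'
E' → f * E'
E' → ε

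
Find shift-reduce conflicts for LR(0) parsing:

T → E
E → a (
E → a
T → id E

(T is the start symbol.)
Augment with T' → T and build the canonical LR(0) collection (I0 = CLOSURE({[T' → . T]}), then GOTO on every symbol after a dot until no new states appear). It has 7 states:
  I0: { [E → . a (], [E → . a], [T → . E], [T → . id E], [T' → . T] }  — shift
  I1: { [T → E .] }  — reduce
  I2: { [T' → T .] }  — accept
  I3: { [E → a . (], [E → a .] }  — shift, reduce
  I4: { [E → . a (], [E → . a], [T → id . E] }  — shift
  I5: { [T → id E .] }  — reduce
  I6: { [E → a ( .] }  — reduce

I3 contains reduce item [E → a .] and shift item [E → a . (] — shift-reduce conflict.

Answer: Yes — I3: [E → a .] vs [E → a . (]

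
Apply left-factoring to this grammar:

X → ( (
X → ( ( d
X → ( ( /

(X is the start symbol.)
Left-factoring transforms A → αβ₁ | αβ₂ into A → αA' and A' → β₁ | β₂
(α is the longest common prefix among the alternatives). Repeat until
no nonterminal has two alternatives with a common prefix.

Round 1: X has alternatives sharing prefix '( ('. Introduce X': X → ( ( X'
  Add: X' → ε
  Add: X' → d
  Add: X' → /

No remaining common prefixes — done.

Resulting grammar:
X → ( ( X'
X' → ε
X' → d
X' → /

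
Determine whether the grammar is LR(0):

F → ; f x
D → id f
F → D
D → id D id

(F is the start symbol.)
A grammar is LR(0) if no state in the canonical LR(0) collection has:
  - both a shift item (dot before a terminal) and a complete item (shift-reduce conflict), or
  - two or more complete items (reduce-reduce conflict; the accept item [F' → F .] counts as a complete item here).

Augment with F' → F and build the canonical LR(0) collection (I0 = CLOSURE({[F' → . F]}), then GOTO on every symbol after a dot until no new states appear). It has 10 states:
  I0: { [D → . id D id], [D → . id f], [F → . ; f x], [F → . D], [F' → . F] }  — shift
  I1: { [F → ; . f x] }  — shift
  I2: { [F → D .] }  — reduce
  I3: { [F' → F .] }  — accept
  I4: { [D → . id D id], [D → . id f], [D → id . D id], [D → id . f] }  — shift
  I5: { [D → id D . id] }  — shift
  I6: { [D → id f .] }  — reduce
  I7: { [D → id D id .] }  — reduce
  I8: { [F → ; f . x] }  — shift
  I9: { [F → ; f x .] }  — reduce

Every state is either a pure shift/goto state or contains exactly one complete item and nothing to shift — no conflicts. The grammar is LR(0).

Answer: Yes, the grammar is LR(0)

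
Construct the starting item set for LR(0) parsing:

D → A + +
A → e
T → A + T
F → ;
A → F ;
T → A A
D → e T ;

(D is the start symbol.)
{ [A → . F ;], [A → . e], [D → . A + +], [D → . e T ;], [D' → . D], [F → . ;] }

First, augment the grammar with D' → D
I₀ = CLOSURE({ [D' → . D] }):
  [D' → . D] has the dot before D: add [D → . A + +], [D → . e T ;]
  [D → . A + +] has the dot before A: add [A → . e], [A → . F ;]
  [A → . F ;] has the dot before F: add [F → . ;]
No further items can be added.

I₀ = { [A → . F ;], [A → . e], [D → . A + +], [D → . e T ;], [D' → . D], [F → . ;] }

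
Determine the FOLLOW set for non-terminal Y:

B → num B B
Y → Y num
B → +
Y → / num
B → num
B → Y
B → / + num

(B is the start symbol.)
In Y → Y num: Y is followed by num, add FIRST(num) \ {ε} = { 'num' }
In B → Y: Y is at the end, add FOLLOW(B)

The FOLLOW sets referred to above (computed the same way, to a fixed point):
  FOLLOW(B) = { $, '+', '/', 'num' }

Taking the union: FOLLOW(Y) = { $, '+', '/', 'num' }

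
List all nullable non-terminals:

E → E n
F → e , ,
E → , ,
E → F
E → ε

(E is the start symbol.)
{ 'E' }

A non-terminal is nullable if it can derive ε (the empty string): either it has an ε-production, or it has a production whose right-hand side consists entirely of nullable non-terminals.

ε-productions: E → ε
So E is immediately nullable.
No further non-terminal can be added: every production for the remaining non-terminals contains a terminal or a non-nullable non-terminal.
Nullable = { 'E' }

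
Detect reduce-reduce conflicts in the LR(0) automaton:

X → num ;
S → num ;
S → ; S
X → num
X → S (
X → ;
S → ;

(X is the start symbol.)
A reduce-reduce conflict occurs when an LR(0) state has two complete items [A → α .] and [B → β .] — both call for a reduction, and with no lookahead the parser cannot choose between them.

Augment with X' → X and build the canonical LR(0) collection (I0 = CLOSURE({[X' → . X]}), then GOTO on every symbol after a dot until no new states appear). It has 11 states:
  I0: { [S → . ; S], [S → . ;], [S → . num ;], [X → . ;], [X → . S (], [X → . num ;], [X → . num], [X' → . X] }  — shift
  I1: { [S → . ; S], [S → . ;], [S → . num ;], [S → ; . S], [S → ; .], [X → ; .] }  — shift, 2 reduces
  I2: { [X → S . (] }  — shift
  I3: { [X' → X .] }  — accept
  I4: { [S → num . ;], [X → num . ;], [X → num .] }  — shift, reduce
  I5: { [S → num ; .], [X → num ; .] }  — 2 reduces
  I6: { [X → S ( .] }  — reduce
  I7: { [S → . ; S], [S → . ;], [S → . num ;], [S → ; . S], [S → ; .] }  — shift, reduce
  I8: { [S → ; S .] }  — reduce
  I9: { [S → num . ;] }  — shift
  I10: { [S → num ; .] }  — reduce

I1 contains complete items [S → ; .], [X → ; .] — reduce-reduce conflict.
I5 contains complete items [S → num ; .], [X → num ; .] — reduce-reduce conflict.

Answer: Yes — I1: [S → ; .] vs [X → ; .]; I5: [S → num ; .] vs [X → num ; .]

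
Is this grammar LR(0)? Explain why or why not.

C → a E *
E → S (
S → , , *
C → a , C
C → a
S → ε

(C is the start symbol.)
No. Shift-reduce conflict between [C → a .] and [C → a . , C]

A grammar is LR(0) if no state in the canonical LR(0) collection has:
  - both a shift item (dot before a terminal) and a complete item (shift-reduce conflict), or
  - two or more complete items (reduce-reduce conflict; the accept item [C' → C .] counts as a complete item here).

Augment with C' → C and build the canonical LR(0) collection (I0 = CLOSURE({[C' → . C]}), then GOTO on every symbol after a dot until no new states appear). It has 11 states:
  I0: { [C → . a , C], [C → . a E *], [C → . a], [C' → . C] }  — shift
  I1: { [C' → C .] }  — accept
  I2: { [C → a . , C], [C → a . E *], [C → a .], [E → . S (], [S → . , , *], [S → .] }  — shift, 2 reduces
  I3: { [C → . a , C], [C → . a E *], [C → . a], [C → a , . C], [S → , . , *] }  — shift
  I4: { [C → a E . *] }  — shift
  I5: { [E → S . (] }  — shift
  I6: { [E → S ( .] }  — reduce
  I7: { [C → a E * .] }  — reduce
  I8: { [S → , , . *] }  — shift
  I9: { [C → a , C .] }  — reduce
  I10: { [S → , , * .] }  — reduce

Conflict in state I2:
  Shift-reduce conflict between [C → a .] and [C → a . , C]
So the grammar is NOT LR(0).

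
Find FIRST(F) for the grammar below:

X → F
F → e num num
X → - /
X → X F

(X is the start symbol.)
From F → e num num:
  - e is a terminal: add 'e' and stop

Collecting: FIRST(F) = { 'e' }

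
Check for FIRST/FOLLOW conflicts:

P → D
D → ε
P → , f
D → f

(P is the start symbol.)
No FIRST/FOLLOW conflicts.

Nullable non-terminals: D, P.
FIRST sets used below: FIRST(D) = { 'f', ε }

D: nullable alternative(s) D → ε; FOLLOW(D) = { $ }
  D → ε: FIRST \ {ε} = { } — this is the only nullable alternative, skip
  D → f: FIRST \ {ε} = { 'f' } — disjoint from FOLLOW(D)

P: nullable alternative(s) P → D; FOLLOW(P) = { $ }
  P → D: FIRST \ {ε} = { 'f' } — this is the only nullable alternative, skip
  P → , f: FIRST \ {ε} = { ',' } — disjoint from FOLLOW(P)

No FIRST/FOLLOW conflicts found.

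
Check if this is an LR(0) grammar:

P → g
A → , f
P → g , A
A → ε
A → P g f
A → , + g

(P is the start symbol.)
Augment with P' → P and build the canonical LR(0) collection (I0 = CLOSURE({[P' → . P]}), then GOTO on every symbol after a dot until no new states appear). It has 12 states:
  I0: { [P → . g , A], [P → . g], [P' → . P] }  — shift
  I1: { [P' → P .] }  — accept
  I2: { [P → g . , A], [P → g .] }  — shift, reduce
  I3: { [A → . , + g], [A → . , f], [A → . P g f], [A → .], [P → . g , A], [P → . g], [P → g , . A] }  — shift, reduce
  I4: { [A → , . + g], [A → , . f] }  — shift
  I5: { [P → g , A .] }  — reduce
  I6: { [A → P . g f] }  — shift
  I7: { [A → P g . f] }  — shift
  I8: { [A → P g f .] }  — reduce
  I9: { [A → , + . g] }  — shift
  I10: { [A → , f .] }  — reduce
  I11: { [A → , + g .] }  — reduce

Conflict in state I2:
  Shift-reduce conflict between [P → g .] and [P → g . , A]
So the grammar is NOT LR(0).

Answer: No. Shift-reduce conflict between [P → g .] and [P → g . , A]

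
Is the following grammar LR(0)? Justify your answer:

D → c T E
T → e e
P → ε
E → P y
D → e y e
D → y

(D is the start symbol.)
Yes, the grammar is LR(0)

Augment with D' → D and build the canonical LR(0) collection (I0 = CLOSURE({[D' → . D]}), then GOTO on every symbol after a dot until no new states appear). It has 13 states:
  I0: { [D → . c T E], [D → . e y e], [D → . y], [D' → . D] }  — shift
  I1: { [D' → D .] }  — accept
  I2: { [D → c . T E], [T → . e e] }  — shift
  I3: { [D → e . y e] }  — shift
  I4: { [D → y .] }  — reduce
  I5: { [D → e y . e] }  — shift
  I6: { [D → e y e .] }  — reduce
  I7: { [D → c T . E], [E → . P y], [P → .] }  — reduce
  I8: { [T → e . e] }  — shift
  I9: { [T → e e .] }  — reduce
  I10: { [D → c T E .] }  — reduce
  I11: { [E → P . y] }  — shift
  I12: { [E → P y .] }  — reduce

Every state is either a pure shift/goto state or contains exactly one complete item and nothing to shift — no conflicts. The grammar is LR(0).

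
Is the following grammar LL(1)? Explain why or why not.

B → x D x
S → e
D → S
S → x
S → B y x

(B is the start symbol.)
A grammar is LL(1) if for each non-terminal N with multiple productions, the predict sets of those productions are pairwise disjoint, where PREDICT(N → α) = (FIRST(α) \ {ε}) ∪ (FOLLOW(N) if α ⇒* ε).

Relevant sets:
  FIRST(B) = { 'x' }

For S:
  PREDICT(S → e) = { 'e' }
  PREDICT(S → x) = { 'x' }
  PREDICT(S → B y x) = { 'x' }
B, D have a single production, so nothing to check there.

Conflict found: Predict set conflict for S: { 'x' }
The grammar is NOT LL(1).

Answer: No. Predict set conflict for S: { 'x' }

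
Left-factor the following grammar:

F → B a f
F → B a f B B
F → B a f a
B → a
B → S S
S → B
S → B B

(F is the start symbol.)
Left-factoring transforms A → αβ₁ | αβ₂ into A → αA' and A' → β₁ | β₂
(α is the longest common prefix among the alternatives). Repeat until
no nonterminal has two alternatives with a common prefix.

Round 1: F has alternatives sharing prefix 'B a f'. Introduce F': F → B a f F'
  Add: F' → ε
  Add: F' → B B
  Add: F' → a

Round 2: S has alternatives sharing prefix 'B'. Introduce S': S → B S'
  Add: S' → ε
  Add: S' → B

No remaining common prefixes — done.

Resulting grammar:
F → B a f F'
F' → ε
F' → B B
F' → a
B → a
B → S S
S → B S'
S' → ε
S' → B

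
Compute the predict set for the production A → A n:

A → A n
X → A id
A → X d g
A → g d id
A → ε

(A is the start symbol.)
{ 'g', 'id', 'n' }

PREDICT(A → A n) = (FIRST(RHS) \ {ε}) ∪ (FOLLOW(A) if ε ∈ FIRST(RHS), i.e. RHS ⇒* ε)
FIRST(A) = { 'g', 'id', 'n', ε }
FIRST(A n) = { 'g', 'id', 'n' }
ε ∉ FIRST(A n), so FOLLOW(A) is not added.
PREDICT(A → A n) = { 'g', 'id', 'n' }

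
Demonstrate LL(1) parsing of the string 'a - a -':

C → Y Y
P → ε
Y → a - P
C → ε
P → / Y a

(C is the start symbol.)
LL(1) parsing maintains a stack (initially the start symbol over $) and the input. At each step: if the stack top is a terminal, match it against the current input token; if it is a non-terminal N, replace it with the RHS of M[N, lookahead] (the unique production whose predict set contains the lookahead).

Stack is shown with the top on the left.

Stack      Input      Action
----------------------------
C $        a - a - $  output C → Y Y
Y Y $      a - a - $  output Y → a - P
a - P Y $  a - a - $  match 'a'
- P Y $    - a - $    match '-'
P Y $      a - $      output P → ε
Y $        a - $      output Y → a - P
a - P $    a - $      match 'a'
- P $      - $        match '-'
P $        $          output P → ε
$          $          accept

The string is accepted.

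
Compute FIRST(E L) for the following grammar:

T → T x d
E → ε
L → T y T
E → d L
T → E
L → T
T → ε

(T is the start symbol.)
{ 'd', 'x', 'y', ε }

FIRST sets of the non-terminals involved (from the grammar, by fixed-point iteration):
  FIRST(E) = { 'd', ε }
  FIRST(L) = { 'd', 'x', 'y', ε }

To compute FIRST(E L), process the symbols left to right:
Symbol E is a non-terminal. Add FIRST(E) \ {ε} = { 'd' }
E is nullable (ε ∈ FIRST(E)), continue to the next symbol.
Symbol L is a non-terminal. Add FIRST(L) \ {ε} = { 'd', 'x', 'y' }
L is nullable (ε ∈ FIRST(L)), continue to the next symbol.
All symbols are nullable, so ε is in the result.
FIRST(E L) = { 'd', 'x', 'y', ε }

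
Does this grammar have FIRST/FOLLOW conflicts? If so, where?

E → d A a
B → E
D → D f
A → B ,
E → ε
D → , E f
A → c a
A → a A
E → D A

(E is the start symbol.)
Yes. E → D A with FOLLOW(E) on { ',' }

Nullable non-terminals: B, E.
FIRST sets used below: FIRST(D) = { ',' }
B has a nullable alternative but only one production, so nothing to check.

E: nullable alternative(s) E → ε; FOLLOW(E) = { $, ',', 'f' }
  E → d A a: FIRST \ {ε} = { 'd' } — disjoint from FOLLOW(E)
  E → ε: FIRST \ {ε} = { } — this is the only nullable alternative, skip
  E → D A: FIRST \ {ε} = { ',' } — overlaps FOLLOW(E) on { ',' }: CONFLICT

A, D have no nullable alternative, so no FIRST/FOLLOW check is needed there.

So the grammar has 1 FIRST/FOLLOW conflict (marked CONFLICT above).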